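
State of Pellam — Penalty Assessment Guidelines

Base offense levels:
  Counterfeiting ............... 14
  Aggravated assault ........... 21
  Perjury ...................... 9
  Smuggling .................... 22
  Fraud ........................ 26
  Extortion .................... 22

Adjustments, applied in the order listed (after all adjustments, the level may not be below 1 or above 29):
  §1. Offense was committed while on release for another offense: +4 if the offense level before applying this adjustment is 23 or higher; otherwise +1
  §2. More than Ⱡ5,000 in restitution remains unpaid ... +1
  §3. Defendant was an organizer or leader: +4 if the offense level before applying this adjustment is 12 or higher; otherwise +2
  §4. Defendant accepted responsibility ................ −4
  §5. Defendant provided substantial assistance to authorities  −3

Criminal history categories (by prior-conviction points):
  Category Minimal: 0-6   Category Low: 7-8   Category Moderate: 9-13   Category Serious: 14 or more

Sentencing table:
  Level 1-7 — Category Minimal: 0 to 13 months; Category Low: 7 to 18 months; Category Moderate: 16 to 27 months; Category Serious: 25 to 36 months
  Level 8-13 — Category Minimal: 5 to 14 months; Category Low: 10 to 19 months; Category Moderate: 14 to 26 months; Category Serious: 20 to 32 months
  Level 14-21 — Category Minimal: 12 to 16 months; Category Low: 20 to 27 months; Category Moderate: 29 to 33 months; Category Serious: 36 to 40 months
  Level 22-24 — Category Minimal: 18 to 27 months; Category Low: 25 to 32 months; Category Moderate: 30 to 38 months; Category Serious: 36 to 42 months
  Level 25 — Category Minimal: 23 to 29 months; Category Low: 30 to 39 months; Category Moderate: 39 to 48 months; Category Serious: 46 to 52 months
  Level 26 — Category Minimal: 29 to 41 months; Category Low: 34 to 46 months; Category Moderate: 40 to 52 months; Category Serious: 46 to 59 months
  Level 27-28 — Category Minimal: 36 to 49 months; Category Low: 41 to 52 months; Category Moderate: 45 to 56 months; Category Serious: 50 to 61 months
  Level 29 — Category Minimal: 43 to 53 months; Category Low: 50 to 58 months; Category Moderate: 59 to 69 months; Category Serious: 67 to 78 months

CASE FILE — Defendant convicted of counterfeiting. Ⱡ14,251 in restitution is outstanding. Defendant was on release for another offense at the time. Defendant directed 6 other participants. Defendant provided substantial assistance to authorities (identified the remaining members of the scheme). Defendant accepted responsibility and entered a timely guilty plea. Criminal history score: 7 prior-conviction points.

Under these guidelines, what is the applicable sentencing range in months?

10-19 months

Base offense level for counterfeiting: 14.
§1 applies (level before this adjustment is 14 < 23, so +1): 14 + 1 = 15.
§2 applies: 15 + 1 = 16.
§3 applies (level before this adjustment is 16 ≥ 12, so +4): 16 + 4 = 20.
§4 applies: 20 − 4 = 16.
§5 applies: 16 − 3 = 13.
Final offense level: 13.
Criminal history: 7 prior points → Category Low (7-8).
Level 13 falls in the 8-13 band.
Grid: Level 8-13 × Category Low = 10-19 months.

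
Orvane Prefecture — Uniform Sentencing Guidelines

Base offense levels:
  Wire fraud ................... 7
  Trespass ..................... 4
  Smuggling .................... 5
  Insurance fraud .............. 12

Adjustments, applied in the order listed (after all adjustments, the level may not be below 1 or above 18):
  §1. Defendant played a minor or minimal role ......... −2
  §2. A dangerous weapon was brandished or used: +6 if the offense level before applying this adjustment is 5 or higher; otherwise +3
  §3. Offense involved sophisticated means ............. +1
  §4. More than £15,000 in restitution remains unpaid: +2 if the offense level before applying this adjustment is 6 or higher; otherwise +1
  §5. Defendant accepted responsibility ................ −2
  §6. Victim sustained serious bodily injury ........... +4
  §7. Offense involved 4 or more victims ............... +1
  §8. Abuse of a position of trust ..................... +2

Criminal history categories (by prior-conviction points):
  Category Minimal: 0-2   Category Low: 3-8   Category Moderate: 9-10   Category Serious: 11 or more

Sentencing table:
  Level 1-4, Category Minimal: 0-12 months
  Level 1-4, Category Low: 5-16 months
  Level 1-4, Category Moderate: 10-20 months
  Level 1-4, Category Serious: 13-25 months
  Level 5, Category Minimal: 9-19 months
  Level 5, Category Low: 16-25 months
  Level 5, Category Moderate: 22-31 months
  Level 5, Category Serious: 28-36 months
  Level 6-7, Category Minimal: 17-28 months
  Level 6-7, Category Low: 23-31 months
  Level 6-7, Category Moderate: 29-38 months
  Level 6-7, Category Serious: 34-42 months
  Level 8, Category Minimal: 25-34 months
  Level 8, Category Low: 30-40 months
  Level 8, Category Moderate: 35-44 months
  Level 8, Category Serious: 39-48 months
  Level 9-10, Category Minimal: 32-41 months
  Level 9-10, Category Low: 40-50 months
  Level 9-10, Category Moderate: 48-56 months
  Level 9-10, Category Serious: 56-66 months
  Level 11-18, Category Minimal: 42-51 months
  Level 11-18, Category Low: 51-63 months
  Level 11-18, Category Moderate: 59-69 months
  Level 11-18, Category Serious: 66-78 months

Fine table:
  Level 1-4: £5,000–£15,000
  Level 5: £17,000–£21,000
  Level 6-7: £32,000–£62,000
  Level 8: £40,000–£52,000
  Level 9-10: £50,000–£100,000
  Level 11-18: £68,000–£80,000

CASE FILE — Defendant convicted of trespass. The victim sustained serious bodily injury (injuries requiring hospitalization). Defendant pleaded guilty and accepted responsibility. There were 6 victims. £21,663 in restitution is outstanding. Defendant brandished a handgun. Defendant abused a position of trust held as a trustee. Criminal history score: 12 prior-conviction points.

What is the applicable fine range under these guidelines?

Base offense level for trespass: 4.
§1 does not apply.
§2 applies (level before this adjustment is 4 < 5, so +3): 4 + 3 = 7.
§4 applies (level before this adjustment is 7 ≥ 6, so +2): 7 + 2 = 9.
§5 applies: 9 − 2 = 7.
§6 applies: 7 + 4 = 11.
§7 applies: 11 + 1 = 12.
§8 applies: 12 + 2 = 14.
Final offense level: 14.
Level 14 falls in the 11-18 band.
Fine table: Level 11-18 → £68,000–£80,000.

£68,000–£80,000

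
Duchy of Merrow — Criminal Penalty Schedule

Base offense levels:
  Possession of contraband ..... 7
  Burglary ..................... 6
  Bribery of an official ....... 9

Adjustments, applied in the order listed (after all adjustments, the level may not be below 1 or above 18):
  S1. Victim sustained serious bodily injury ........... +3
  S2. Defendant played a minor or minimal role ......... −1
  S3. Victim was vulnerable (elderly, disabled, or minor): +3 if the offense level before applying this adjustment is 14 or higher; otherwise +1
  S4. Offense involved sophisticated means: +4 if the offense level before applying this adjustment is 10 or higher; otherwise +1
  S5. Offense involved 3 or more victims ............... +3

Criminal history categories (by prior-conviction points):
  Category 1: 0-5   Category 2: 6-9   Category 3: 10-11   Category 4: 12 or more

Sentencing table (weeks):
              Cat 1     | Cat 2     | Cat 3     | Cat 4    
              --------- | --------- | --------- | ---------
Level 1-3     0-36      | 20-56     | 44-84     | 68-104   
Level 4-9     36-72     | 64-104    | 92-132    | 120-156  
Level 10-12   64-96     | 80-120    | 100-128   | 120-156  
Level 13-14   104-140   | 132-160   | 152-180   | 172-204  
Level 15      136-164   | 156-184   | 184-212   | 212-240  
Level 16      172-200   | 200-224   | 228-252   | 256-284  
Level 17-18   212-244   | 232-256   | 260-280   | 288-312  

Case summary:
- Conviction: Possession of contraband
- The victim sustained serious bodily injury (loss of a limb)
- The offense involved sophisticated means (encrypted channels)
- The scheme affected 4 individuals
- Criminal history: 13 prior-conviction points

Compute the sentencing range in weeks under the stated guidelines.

Base offense level for possession of contraband: 7.
S1 applies: 7 + 3 = 10.
S4 applies (level before this adjustment is 10 ≥ 10, so +4): 10 + 4 = 14.
S5 applies: 14 + 3 = 17.
Final offense level: 17.
Criminal history: 13 prior points → Category 4 (12+).
Level 17 falls in the 17-18 band.
Grid: Level 17-18 × Category 4 = 288-312 weeks.

288-312 weeks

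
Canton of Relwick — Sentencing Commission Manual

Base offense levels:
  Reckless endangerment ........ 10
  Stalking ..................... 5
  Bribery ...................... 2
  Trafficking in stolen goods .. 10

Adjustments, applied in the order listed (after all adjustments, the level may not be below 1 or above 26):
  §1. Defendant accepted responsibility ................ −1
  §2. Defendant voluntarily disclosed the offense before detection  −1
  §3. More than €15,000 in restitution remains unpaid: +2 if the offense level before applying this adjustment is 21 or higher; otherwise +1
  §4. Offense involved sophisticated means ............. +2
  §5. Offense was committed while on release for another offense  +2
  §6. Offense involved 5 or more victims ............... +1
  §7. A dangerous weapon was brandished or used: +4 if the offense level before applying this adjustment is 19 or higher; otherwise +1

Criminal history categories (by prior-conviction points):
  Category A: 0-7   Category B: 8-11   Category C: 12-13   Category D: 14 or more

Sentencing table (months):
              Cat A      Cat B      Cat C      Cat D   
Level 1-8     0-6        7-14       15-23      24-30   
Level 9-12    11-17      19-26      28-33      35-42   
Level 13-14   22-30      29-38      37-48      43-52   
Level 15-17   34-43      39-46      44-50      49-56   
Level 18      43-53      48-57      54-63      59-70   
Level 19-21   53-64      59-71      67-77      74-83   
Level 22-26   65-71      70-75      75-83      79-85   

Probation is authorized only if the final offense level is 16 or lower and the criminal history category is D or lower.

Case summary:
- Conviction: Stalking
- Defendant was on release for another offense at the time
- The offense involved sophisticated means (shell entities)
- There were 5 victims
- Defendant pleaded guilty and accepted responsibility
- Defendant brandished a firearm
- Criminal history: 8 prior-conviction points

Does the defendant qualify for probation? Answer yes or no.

Yes

Base offense level for stalking: 5.
§1 applies: 5 − 1 = 4.
§4 applies: 4 + 2 = 6.
§5 applies: 6 + 2 = 8.
§6 applies: 8 + 1 = 9.
§7 applies (level before this adjustment is 9 < 19, so +1): 9 + 1 = 10.
Final offense level: 10.
Criminal history: 8 prior points → Category B (8-11).
Level 10 falls in the 9-12 band.
Grid: Level 9-12 × Category B = 19-26 months.
Probation check: level 10 ≤ 16 and category B ≤ D → eligible.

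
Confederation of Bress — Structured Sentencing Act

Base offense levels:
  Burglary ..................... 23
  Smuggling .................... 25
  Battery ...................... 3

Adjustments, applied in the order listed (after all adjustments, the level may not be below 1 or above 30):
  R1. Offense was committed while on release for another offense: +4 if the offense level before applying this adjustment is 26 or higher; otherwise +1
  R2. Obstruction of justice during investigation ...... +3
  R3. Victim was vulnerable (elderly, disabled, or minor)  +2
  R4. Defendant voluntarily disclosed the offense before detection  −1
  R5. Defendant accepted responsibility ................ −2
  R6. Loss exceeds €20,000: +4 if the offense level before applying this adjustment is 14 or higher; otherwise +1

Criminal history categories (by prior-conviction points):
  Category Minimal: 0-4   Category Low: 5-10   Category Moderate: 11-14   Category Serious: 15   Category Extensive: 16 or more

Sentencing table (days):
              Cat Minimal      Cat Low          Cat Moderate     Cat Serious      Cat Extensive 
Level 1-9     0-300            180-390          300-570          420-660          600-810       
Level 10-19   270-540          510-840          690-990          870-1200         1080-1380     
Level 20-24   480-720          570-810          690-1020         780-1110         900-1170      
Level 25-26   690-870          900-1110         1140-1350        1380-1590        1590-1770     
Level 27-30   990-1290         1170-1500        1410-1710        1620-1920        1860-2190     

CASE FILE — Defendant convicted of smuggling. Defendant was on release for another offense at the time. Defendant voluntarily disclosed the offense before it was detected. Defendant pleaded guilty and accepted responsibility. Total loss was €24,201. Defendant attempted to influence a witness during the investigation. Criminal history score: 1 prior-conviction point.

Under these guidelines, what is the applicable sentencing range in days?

Base offense level for smuggling: 25.
R1 applies (level before this adjustment is 25 < 26, so +1): 25 + 1 = 26.
R2 applies: 26 + 3 = 29.
R4 applies: 29 − 1 = 28.
R5 applies: 28 − 2 = 26.
R6 applies (level before this adjustment is 26 ≥ 14, so +4): 26 + 4 = 30.
Final offense level: 30.
Criminal history: 1 prior point → Category Minimal (0-4).
Level 30 falls in the 27-30 band.
Grid: Level 27-30 × Category Minimal = 990-1290 days.

990-1290 days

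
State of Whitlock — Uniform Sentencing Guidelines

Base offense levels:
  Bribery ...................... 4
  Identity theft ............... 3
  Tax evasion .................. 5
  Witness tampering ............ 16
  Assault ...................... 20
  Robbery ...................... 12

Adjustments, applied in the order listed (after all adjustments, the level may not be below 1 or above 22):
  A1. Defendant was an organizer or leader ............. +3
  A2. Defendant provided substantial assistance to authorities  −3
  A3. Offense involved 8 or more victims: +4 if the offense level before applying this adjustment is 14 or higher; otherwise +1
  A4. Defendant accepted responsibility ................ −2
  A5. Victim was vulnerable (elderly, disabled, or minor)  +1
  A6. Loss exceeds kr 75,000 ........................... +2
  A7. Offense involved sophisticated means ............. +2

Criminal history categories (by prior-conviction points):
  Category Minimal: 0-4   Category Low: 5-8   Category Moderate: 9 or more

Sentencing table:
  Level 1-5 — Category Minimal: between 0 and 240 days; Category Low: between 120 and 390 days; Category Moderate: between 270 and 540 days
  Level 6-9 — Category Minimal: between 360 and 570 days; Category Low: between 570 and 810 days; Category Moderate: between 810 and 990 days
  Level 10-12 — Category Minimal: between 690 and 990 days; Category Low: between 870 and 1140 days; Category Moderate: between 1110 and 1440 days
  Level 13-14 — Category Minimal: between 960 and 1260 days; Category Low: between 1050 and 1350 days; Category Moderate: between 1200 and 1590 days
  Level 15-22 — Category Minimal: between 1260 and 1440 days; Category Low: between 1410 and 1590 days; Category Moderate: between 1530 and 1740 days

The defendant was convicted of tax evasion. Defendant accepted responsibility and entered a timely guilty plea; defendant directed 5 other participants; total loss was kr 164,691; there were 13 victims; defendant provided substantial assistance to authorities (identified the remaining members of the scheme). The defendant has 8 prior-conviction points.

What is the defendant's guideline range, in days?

Base offense level for tax evasion: 5.
A1 applies: 5 + 3 = 8.
A2 applies: 8 − 3 = 5.
A3 applies (level before this adjustment is 5 < 14, so +1): 5 + 1 = 6.
A4 applies: 6 − 2 = 4.
A6 applies: 4 + 2 = 6.
Final offense level: 6.
Criminal history: 8 prior points → Category Low (5-8).
Level 6 falls in the 6-9 band.
Grid: Level 6-9 × Category Low = 570-810 days.

570-810 days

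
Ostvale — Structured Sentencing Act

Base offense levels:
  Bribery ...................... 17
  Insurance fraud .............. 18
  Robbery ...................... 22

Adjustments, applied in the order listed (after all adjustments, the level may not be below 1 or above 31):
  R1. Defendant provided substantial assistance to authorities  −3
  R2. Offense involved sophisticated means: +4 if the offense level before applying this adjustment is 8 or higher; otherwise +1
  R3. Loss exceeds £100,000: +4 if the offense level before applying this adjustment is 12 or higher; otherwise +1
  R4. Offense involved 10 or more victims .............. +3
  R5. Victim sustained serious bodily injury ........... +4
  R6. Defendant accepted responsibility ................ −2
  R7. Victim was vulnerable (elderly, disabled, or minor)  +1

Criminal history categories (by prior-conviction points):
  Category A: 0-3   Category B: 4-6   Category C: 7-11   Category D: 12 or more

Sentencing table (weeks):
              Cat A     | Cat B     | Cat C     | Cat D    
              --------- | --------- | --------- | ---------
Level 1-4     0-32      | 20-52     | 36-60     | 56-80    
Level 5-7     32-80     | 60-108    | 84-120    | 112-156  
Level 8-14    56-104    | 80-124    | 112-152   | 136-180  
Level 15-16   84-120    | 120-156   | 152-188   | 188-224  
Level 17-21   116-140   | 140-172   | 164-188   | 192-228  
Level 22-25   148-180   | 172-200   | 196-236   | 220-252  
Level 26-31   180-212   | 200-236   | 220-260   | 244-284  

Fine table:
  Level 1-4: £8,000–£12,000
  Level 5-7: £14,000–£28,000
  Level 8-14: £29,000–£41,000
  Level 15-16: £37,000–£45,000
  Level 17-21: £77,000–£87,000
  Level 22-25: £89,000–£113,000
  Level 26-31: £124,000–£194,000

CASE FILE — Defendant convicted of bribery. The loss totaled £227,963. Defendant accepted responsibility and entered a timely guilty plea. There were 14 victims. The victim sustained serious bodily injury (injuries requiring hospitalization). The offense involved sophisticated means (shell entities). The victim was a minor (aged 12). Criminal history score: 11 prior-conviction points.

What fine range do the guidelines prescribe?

£124,000–£194,000

Base offense level for bribery: 17.
R2 applies (level before this adjustment is 17 ≥ 8, so +4): 17 + 4 = 21.
R3 applies (level before this adjustment is 21 ≥ 12, so +4): 21 + 4 = 25.
R4 applies: 25 + 3 = 28.
R5 applies: 28 + 4 = 32.
R6 applies: 32 − 2 = 30.
R7 applies: 30 + 1 = 31.
Final offense level: 31.
Level 31 falls in the 26-31 band.
Fine table: Level 26-31 → £124,000–£194,000.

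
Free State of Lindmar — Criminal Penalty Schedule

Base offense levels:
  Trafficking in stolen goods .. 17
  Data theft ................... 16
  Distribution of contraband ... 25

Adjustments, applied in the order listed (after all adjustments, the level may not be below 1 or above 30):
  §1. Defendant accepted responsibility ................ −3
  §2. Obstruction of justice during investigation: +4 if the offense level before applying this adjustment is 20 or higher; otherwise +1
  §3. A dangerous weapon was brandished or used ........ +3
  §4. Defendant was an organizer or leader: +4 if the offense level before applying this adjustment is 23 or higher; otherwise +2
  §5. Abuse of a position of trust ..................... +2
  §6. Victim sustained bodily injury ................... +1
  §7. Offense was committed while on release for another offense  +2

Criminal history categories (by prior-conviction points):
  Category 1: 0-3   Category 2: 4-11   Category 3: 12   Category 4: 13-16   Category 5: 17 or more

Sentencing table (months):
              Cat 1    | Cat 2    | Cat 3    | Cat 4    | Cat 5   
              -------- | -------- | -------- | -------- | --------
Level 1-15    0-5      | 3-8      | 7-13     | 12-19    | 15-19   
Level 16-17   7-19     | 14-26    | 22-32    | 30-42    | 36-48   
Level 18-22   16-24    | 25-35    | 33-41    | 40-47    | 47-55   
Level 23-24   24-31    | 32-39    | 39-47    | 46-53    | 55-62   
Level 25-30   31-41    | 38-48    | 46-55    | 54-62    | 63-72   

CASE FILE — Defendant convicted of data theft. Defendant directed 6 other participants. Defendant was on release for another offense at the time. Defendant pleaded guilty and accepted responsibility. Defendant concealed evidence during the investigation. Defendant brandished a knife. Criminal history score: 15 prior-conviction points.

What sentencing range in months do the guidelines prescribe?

Base offense level for data theft: 16.
§1 applies: 16 − 3 = 13.
§2 applies (level before this adjustment is 13 < 20, so +1): 13 + 1 = 14.
§3 applies: 14 + 3 = 17.
§4 applies (level before this adjustment is 17 < 23, so +2): 17 + 2 = 19.
§7 applies: 19 + 2 = 21.
Final offense level: 21.
Criminal history: 15 prior points → Category 4 (13-16).
Level 21 falls in the 18-22 band.
Grid: Level 18-22 × Category 4 = 40-47 months.

40-47 months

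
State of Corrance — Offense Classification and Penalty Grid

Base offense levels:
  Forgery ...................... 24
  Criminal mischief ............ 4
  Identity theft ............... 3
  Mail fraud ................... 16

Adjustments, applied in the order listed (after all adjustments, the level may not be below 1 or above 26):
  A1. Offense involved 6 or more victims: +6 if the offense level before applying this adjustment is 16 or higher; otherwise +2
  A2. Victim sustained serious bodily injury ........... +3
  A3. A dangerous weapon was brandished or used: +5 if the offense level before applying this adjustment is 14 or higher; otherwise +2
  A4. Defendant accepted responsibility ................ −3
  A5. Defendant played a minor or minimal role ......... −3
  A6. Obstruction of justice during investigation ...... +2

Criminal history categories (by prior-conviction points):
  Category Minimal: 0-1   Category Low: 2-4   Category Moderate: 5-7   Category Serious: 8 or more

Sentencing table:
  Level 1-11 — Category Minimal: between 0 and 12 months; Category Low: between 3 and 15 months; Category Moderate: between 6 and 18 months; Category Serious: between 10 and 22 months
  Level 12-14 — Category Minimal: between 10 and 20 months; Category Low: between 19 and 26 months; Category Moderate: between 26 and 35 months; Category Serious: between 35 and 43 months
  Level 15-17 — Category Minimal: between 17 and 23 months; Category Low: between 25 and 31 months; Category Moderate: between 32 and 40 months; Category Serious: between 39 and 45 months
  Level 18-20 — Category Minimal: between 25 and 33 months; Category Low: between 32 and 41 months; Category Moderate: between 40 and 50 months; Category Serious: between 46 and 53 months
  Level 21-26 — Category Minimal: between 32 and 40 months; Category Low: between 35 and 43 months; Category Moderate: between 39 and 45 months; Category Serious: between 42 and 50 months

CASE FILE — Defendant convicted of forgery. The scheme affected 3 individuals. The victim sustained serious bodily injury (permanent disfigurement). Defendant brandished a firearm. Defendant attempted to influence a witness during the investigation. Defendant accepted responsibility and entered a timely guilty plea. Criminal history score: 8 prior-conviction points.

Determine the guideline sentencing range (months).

42-50 months

Base offense level for forgery: 24.
A2 applies: 24 + 3 = 27.
A3 applies (level before this adjustment is 27 ≥ 14, so +5): 27 + 5 = 32.
A4 applies: 32 − 3 = 29.
A6 applies: 29 + 2 = 31.
Level 31 exceeds the maximum of 26; capped at 26.
Final offense level: 26.
Criminal history: 8 prior points → Category Serious (8+).
Level 26 falls in the 21-26 band.
Grid: Level 21-26 × Category Serious = 42-50 months.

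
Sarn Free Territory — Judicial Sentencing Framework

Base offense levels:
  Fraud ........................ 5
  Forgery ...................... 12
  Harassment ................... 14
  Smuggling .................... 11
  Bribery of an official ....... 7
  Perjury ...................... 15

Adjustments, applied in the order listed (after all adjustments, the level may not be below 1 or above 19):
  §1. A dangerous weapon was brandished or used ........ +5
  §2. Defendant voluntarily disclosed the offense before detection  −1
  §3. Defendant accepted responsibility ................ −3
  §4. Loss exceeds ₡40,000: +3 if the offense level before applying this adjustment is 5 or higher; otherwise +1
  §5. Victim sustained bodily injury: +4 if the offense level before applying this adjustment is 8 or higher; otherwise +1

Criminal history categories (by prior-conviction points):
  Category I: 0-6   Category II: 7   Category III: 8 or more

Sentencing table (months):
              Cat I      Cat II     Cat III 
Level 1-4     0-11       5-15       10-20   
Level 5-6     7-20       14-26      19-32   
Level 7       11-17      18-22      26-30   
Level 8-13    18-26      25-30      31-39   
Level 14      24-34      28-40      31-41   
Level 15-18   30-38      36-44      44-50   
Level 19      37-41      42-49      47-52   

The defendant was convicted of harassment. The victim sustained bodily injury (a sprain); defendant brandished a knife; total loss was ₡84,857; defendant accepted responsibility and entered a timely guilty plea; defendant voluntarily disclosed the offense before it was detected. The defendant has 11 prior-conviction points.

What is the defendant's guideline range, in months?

Base offense level for harassment: 14.
§1 applies: 14 + 5 = 19.
§2 applies: 19 − 1 = 18.
§3 applies: 18 − 3 = 15.
§4 applies (level before this adjustment is 15 ≥ 5, so +3): 15 + 3 = 18.
§5 applies (level before this adjustment is 18 ≥ 8, so +4): 18 + 4 = 22.
Level 22 exceeds the maximum of 19; capped at 19.
Final offense level: 19.
Criminal history: 11 prior points → Category III (8+).
Level 19 falls in the 19 band.
Grid: Level 19 × Category III = 47-52 months.

47-52 months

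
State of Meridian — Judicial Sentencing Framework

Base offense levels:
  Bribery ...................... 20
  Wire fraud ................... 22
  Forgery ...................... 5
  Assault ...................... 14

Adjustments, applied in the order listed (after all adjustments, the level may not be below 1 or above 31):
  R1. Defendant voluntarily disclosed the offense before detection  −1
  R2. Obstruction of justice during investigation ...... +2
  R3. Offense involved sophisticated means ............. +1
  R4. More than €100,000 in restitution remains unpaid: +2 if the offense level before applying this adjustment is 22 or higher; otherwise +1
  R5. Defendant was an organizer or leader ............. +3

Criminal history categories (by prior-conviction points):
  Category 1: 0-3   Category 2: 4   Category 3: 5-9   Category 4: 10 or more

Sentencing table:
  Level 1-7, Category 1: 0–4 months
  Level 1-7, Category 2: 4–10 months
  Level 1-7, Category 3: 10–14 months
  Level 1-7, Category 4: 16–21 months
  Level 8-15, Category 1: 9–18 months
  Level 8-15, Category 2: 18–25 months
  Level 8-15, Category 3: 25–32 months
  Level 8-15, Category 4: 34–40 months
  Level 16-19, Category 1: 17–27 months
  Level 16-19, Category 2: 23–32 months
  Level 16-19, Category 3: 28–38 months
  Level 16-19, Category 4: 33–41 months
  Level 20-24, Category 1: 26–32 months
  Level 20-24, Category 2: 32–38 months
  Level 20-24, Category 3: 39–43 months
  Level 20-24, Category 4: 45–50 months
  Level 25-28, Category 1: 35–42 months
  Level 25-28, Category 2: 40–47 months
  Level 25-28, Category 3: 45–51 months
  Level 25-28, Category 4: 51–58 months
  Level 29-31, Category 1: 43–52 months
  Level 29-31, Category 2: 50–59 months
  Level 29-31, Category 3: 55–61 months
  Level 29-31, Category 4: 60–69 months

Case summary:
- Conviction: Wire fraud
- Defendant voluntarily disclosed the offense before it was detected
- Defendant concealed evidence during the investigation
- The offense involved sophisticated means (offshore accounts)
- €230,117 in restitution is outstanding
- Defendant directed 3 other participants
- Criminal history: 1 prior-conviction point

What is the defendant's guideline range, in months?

43-52 months

Base offense level for wire fraud: 22.
R1 applies: 22 − 1 = 21.
R2 applies: 21 + 2 = 23.
R3 applies: 23 + 1 = 24.
R4 applies (level before this adjustment is 24 ≥ 22, so +2): 24 + 2 = 26.
R5 applies: 26 + 3 = 29.
Final offense level: 29.
Criminal history: 1 prior point → Category 1 (0-3).
Level 29 falls in the 29-31 band.
Grid: Level 29-31 × Category 1 = 43-52 months.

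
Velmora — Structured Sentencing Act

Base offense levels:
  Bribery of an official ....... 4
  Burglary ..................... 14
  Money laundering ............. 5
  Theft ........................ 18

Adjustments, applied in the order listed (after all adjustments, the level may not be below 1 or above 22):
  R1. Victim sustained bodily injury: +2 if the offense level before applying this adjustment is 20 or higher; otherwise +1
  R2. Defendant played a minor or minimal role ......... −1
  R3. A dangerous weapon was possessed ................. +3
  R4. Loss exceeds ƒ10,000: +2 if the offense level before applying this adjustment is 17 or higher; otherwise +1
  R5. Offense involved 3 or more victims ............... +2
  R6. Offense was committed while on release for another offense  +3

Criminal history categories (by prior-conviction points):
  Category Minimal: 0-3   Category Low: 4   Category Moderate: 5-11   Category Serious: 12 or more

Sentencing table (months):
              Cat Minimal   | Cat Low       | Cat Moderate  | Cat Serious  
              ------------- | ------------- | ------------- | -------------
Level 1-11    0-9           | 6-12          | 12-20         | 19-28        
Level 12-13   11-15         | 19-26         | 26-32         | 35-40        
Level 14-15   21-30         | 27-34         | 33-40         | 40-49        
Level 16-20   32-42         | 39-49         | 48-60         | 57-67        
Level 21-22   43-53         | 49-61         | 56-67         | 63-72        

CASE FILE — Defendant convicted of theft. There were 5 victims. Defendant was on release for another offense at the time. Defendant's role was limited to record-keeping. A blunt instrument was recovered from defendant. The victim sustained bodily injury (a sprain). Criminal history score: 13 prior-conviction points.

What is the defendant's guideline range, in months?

Base offense level for theft: 18.
R1 applies (level before this adjustment is 18 < 20, so +1): 18 + 1 = 19.
R2 applies: 19 − 1 = 18.
R3 applies: 18 + 3 = 21.
R5 applies: 21 + 2 = 23.
R6 applies: 23 + 3 = 26.
Level 26 exceeds the maximum of 22; capped at 22.
Final offense level: 22.
Criminal history: 13 prior points → Category Serious (12+).
Level 22 falls in the 21-22 band.
Grid: Level 21-22 × Category Serious = 63-72 months.

63-72 months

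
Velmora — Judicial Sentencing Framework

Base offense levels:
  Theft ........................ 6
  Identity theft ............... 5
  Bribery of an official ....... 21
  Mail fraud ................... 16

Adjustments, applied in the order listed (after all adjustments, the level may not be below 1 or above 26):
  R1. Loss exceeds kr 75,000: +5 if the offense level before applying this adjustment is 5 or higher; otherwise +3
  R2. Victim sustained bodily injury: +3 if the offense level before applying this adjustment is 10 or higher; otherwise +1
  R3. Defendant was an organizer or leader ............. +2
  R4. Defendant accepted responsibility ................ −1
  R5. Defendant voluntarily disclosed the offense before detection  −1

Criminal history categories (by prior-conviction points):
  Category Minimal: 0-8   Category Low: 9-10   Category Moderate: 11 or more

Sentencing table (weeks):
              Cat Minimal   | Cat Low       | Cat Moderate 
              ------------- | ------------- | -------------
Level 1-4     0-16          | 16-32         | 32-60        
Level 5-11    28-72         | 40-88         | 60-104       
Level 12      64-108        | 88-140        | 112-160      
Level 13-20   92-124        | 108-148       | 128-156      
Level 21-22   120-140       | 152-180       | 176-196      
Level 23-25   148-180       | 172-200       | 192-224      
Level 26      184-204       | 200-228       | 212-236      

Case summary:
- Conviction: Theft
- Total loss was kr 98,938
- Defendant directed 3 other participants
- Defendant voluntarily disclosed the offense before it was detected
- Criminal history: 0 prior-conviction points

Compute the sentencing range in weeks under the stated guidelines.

Base offense level for theft: 6.
R1 applies (level before this adjustment is 6 ≥ 5, so +5): 6 + 5 = 11.
R2 does not apply.
R3 applies: 11 + 2 = 13.
R5 applies: 13 − 1 = 12.
Final offense level: 12.
Criminal history: 0 prior points → Category Minimal (0-8).
Level 12 falls in the 12 band.
Grid: Level 12 × Category Minimal = 64-108 weeks.

64-108 weeks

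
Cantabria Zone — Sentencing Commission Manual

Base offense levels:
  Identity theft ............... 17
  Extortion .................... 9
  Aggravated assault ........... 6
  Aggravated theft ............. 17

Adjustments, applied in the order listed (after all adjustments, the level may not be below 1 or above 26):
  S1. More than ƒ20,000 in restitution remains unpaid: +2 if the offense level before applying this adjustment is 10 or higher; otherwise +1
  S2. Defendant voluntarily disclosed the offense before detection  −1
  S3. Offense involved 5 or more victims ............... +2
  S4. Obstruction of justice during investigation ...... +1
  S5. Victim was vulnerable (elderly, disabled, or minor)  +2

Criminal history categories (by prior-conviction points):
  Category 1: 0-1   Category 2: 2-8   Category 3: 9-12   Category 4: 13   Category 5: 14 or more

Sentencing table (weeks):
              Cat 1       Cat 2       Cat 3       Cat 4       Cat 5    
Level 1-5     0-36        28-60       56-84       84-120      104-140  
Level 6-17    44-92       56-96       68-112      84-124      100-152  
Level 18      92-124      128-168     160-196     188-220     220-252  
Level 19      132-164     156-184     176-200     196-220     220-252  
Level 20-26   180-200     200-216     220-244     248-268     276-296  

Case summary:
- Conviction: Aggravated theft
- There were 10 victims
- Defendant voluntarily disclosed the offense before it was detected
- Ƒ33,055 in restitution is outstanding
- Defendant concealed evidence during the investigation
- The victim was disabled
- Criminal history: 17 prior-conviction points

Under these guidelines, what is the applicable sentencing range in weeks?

276-296 weeks

Base offense level for aggravated theft: 17.
S1 applies (level before this adjustment is 17 ≥ 10, so +2): 17 + 2 = 19.
S2 applies: 19 − 1 = 18.
S3 applies: 18 + 2 = 20.
S4 applies: 20 + 1 = 21.
S5 applies: 21 + 2 = 23.
Final offense level: 23.
Criminal history: 17 prior points → Category 5 (14+).
Level 23 falls in the 20-26 band.
Grid: Level 20-26 × Category 5 = 276-296 weeks.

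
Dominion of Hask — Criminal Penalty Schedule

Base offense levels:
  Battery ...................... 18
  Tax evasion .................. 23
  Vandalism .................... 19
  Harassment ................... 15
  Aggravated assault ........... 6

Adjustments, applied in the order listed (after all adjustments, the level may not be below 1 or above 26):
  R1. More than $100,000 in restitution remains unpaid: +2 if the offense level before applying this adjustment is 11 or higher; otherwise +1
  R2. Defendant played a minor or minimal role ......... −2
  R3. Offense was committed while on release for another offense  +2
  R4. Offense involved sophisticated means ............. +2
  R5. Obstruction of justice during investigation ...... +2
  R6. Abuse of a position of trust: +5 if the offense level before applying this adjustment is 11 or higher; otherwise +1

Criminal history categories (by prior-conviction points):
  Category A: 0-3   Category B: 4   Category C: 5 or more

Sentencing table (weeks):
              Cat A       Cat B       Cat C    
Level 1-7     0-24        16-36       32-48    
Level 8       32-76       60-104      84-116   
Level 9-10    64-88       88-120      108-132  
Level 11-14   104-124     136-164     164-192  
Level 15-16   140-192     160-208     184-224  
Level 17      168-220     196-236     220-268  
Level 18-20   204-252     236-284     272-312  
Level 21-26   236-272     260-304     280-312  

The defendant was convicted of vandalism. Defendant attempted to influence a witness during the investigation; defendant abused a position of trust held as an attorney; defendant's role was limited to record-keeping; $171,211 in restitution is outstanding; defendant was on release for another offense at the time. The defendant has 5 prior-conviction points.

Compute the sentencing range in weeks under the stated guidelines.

Base offense level for vandalism: 19.
R1 applies (level before this adjustment is 19 ≥ 11, so +2): 19 + 2 = 21.
R2 applies: 21 − 2 = 19.
R3 applies: 19 + 2 = 21.
R4 does not apply.
R5 applies: 21 + 2 = 23.
R6 applies (level before this adjustment is 23 ≥ 11, so +5): 23 + 5 = 28.
Level 28 exceeds the maximum of 26; capped at 26.
Final offense level: 26.
Criminal history: 5 prior points → Category C (5+).
Level 26 falls in the 21-26 band.
Grid: Level 21-26 × Category C = 280-312 weeks.

280-312 weeks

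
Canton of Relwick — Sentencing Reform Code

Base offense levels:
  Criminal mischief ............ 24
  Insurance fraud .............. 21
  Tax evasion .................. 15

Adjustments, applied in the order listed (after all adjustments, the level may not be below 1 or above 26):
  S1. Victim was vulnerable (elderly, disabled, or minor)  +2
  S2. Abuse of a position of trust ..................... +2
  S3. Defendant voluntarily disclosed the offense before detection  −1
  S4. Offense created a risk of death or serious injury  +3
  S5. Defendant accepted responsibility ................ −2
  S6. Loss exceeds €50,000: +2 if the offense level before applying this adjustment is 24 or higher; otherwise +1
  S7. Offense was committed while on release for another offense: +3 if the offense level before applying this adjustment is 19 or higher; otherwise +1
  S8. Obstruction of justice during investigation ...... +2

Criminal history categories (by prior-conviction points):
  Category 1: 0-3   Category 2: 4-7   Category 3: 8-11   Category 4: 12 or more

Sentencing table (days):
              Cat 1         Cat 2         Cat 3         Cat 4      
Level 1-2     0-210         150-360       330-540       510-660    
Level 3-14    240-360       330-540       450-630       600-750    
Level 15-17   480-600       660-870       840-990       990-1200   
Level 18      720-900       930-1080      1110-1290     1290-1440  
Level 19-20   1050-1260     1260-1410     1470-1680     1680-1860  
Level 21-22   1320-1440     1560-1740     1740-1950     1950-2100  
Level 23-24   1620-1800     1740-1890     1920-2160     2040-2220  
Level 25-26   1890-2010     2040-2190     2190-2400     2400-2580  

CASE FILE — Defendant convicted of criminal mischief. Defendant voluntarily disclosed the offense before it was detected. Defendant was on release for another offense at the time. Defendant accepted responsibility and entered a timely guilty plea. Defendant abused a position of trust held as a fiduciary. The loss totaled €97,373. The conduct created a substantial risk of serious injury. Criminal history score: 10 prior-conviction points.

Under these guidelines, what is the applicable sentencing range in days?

2190-2400 days

Base offense level for criminal mischief: 24.
S2 applies: 24 + 2 = 26.
S3 applies: 26 − 1 = 25.
S4 applies: 25 + 3 = 28.
S5 applies: 28 − 2 = 26.
S6 applies (level before this adjustment is 26 ≥ 24, so +2): 26 + 2 = 28.
S7 applies (level before this adjustment is 28 ≥ 19, so +3): 28 + 3 = 31.
S8 does not apply.
Level 31 exceeds the maximum of 26; capped at 26.
Final offense level: 26.
Criminal history: 10 prior points → Category 3 (8-11).
Level 26 falls in the 25-26 band.
Grid: Level 25-26 × Category 3 = 2190-2400 days.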